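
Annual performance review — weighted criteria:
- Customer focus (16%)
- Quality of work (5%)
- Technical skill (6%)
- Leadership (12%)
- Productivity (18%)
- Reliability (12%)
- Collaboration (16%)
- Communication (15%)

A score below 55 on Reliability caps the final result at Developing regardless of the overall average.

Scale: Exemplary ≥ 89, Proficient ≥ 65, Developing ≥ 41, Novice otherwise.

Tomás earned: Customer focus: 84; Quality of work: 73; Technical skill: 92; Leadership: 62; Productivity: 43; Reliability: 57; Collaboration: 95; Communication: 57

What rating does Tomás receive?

Proficient

Reliability score 57 ≥ 55: minimum met.
Weighted total:
  Customer focus 84 × 0.16 = 13.44
  Quality of work 73 × 0.05 = 3.65
  Technical skill 92 × 0.06 = 5.52
  Leadership 62 × 0.12 = 7.44
  Productivity 43 × 0.18 = 7.74
  Reliability 57 × 0.12 = 6.84
  Collaboration 95 × 0.16 = 15.2
  Communication 57 × 0.15 = 8.55
Sum = 68.38
68.38 is ≥ 65 and < 89 → Proficient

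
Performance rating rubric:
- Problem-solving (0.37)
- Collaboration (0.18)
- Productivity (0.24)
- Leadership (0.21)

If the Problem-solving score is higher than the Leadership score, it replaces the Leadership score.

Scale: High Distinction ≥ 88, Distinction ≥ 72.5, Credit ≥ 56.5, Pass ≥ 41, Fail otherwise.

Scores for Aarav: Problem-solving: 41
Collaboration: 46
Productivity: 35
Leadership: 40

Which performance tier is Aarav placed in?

Problem-solving (41) > Leadership (40), so Leadership counts as 41.
Weighted total:
  Problem-solving 41 × 0.37 = 15.17
  Collaboration 46 × 0.18 = 8.28
  Productivity 35 × 0.24 = 8.4
  Leadership 41 × 0.21 = 8.61
Sum = 40.46
40.46 < 41 → Fail

Fail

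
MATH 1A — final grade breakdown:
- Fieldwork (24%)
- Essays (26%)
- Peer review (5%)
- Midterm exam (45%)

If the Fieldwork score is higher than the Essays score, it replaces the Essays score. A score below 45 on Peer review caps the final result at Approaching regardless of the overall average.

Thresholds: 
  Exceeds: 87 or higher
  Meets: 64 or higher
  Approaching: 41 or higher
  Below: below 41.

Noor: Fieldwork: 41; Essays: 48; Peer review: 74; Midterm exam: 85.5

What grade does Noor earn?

Fieldwork (41) ≤ Essays (48), so Essays stays at 48.
Peer review score 74 ≥ 45: minimum met.
Weighted total:
  Fieldwork 41 × 0.24 = 9.84
  Essays 48 × 0.26 = 12.48
  Peer review 74 × 0.05 = 3.7
  Midterm exam 85.5 × 0.45 = 38.475
Sum = 64.495
64.495 is ≥ 64 and < 87 → Meets

Meets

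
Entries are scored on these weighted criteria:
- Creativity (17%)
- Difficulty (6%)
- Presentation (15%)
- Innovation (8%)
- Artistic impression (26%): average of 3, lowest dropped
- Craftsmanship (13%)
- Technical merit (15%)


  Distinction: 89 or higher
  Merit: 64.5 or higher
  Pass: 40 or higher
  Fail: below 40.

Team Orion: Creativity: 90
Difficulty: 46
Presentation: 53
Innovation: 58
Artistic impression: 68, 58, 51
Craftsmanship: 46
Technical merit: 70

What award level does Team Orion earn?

Pass

Artistic impression: drop 51 → average of remaining 2 = 126/2 = 63
Weighted total:
  Creativity 90 × 0.17 = 15.3
  Difficulty 46 × 0.06 = 2.76
  Presentation 53 × 0.15 = 7.95
  Innovation 58 × 0.08 = 4.64
  Artistic impression 63 × 0.26 = 16.38
  Craftsmanship 46 × 0.13 = 5.98
  Technical merit 70 × 0.15 = 10.5
Sum = 63.51
63.51 is ≥ 40 and < 64.5 → Pass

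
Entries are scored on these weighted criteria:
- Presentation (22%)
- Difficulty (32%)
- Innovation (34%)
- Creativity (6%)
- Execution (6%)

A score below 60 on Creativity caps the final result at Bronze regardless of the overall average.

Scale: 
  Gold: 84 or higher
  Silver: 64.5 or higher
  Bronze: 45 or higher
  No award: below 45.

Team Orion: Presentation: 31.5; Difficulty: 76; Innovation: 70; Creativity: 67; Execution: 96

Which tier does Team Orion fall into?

Creativity score 67 ≥ 60: minimum met.
Weighted total:
  Presentation 31.5 × 0.22 = 6.93
  Difficulty 76 × 0.32 = 24.32
  Innovation 70 × 0.34 = 23.8
  Creativity 67 × 0.06 = 4.02
  Execution 96 × 0.06 = 5.76
Sum = 64.83
64.83 is ≥ 64.5 and < 84 → Silver

Silver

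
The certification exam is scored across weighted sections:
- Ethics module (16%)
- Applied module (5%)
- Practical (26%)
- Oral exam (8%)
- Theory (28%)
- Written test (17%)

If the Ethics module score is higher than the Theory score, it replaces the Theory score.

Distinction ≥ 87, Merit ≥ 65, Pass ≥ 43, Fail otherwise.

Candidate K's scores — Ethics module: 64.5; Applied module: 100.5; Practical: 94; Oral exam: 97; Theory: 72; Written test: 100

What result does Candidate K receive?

Ethics module (64.5) ≤ Theory (72), so Theory stays at 72.
Weighted total:
  Ethics module 64.5 × 0.16 = 10.32
  Applied module 100.5 × 0.05 = 5.025
  Practical 94 × 0.26 = 24.44
  Oral exam 97 × 0.08 = 7.76
  Theory 72 × 0.28 = 20.16
  Written test 100 × 0.17 = 17
Sum = 84.705
84.705 is ≥ 65 and < 87 → Merit

Merit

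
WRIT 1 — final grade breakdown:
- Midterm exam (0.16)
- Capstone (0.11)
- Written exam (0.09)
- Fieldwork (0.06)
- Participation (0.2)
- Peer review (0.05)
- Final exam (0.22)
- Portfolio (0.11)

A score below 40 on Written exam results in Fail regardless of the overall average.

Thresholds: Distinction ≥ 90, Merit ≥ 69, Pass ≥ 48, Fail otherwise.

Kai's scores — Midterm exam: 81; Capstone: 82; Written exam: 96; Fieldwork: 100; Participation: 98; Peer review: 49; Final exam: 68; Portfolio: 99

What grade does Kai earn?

Written exam score 96 ≥ 40: minimum met.
Weighted total:
  Midterm exam 81 × 0.16 = 12.96
  Capstone 82 × 0.11 = 9.02
  Written exam 96 × 0.09 = 8.64
  Fieldwork 100 × 0.06 = 6
  Participation 98 × 0.2 = 19.6
  Peer review 49 × 0.05 = 2.45
  Final exam 68 × 0.22 = 14.96
  Portfolio 99 × 0.11 = 10.89
Sum = 84.52
84.52 is ≥ 69 and < 90 → Merit

Merit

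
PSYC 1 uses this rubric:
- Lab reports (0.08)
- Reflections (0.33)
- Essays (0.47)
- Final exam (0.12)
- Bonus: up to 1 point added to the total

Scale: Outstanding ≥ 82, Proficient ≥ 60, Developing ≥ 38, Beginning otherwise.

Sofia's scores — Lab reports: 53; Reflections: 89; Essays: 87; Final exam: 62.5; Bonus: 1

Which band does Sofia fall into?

Weighted total:
  Lab reports 53 × 0.08 = 4.24
  Reflections 89 × 0.33 = 29.37
  Essays 87 × 0.47 = 40.89
  Final exam 62.5 × 0.12 = 7.5
Sum = 82
Bonus: 82 + 1 = 83
83 ≥ 82 → Outstanding

Outstanding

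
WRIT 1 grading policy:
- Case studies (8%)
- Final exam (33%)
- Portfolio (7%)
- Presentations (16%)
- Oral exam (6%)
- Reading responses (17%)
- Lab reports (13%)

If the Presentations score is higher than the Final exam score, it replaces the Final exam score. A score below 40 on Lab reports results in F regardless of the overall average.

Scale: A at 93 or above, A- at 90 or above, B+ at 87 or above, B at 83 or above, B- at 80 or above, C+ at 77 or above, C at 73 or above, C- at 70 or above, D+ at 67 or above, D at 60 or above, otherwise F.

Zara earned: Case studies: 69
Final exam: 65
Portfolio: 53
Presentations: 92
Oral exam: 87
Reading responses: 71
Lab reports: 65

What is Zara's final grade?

Presentations (92) > Final exam (65), so Final exam counts as 92.
Lab reports score 65 ≥ 40: minimum met.
Weighted total:
  Case studies 69 × 0.08 = 5.52
  Final exam 92 × 0.33 = 30.36
  Portfolio 53 × 0.07 = 3.71
  Presentations 92 × 0.16 = 14.72
  Oral exam 87 × 0.06 = 5.22
  Reading responses 71 × 0.17 = 12.07
  Lab reports 65 × 0.13 = 8.45
Sum = 80.05
80.05 is ≥ 80 and < 83 → B-

B-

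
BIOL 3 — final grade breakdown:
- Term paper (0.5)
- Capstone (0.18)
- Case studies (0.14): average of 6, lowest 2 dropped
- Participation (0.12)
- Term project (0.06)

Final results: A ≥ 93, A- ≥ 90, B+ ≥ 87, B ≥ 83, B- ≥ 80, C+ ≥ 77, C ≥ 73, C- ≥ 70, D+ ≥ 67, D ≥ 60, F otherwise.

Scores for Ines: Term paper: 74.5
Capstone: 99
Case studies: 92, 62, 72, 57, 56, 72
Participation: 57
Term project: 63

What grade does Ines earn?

C

Case studies: drop 56, 57 → average of remaining 4 = 298/4 = 74.5
Weighted total:
  Term paper 74.5 × 0.5 = 37.25
  Capstone 99 × 0.18 = 17.82
  Case studies 74.5 × 0.14 = 10.43
  Participation 57 × 0.12 = 6.84
  Term project 63 × 0.06 = 3.78
Sum = 76.12
76.12 is ≥ 73 and < 77 → C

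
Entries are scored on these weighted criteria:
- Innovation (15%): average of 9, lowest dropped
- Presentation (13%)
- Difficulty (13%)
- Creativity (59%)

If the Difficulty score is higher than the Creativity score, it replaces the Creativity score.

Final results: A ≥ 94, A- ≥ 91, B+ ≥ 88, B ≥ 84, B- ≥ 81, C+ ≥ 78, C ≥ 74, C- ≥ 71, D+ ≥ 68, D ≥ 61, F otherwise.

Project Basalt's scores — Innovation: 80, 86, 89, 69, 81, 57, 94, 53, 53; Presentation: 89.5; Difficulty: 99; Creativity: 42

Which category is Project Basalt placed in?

Innovation: drop 53 → average of remaining 8 = 609/8 = 76.125
Difficulty (99) > Creativity (42), so Creativity counts as 99.
Weighted total:
  Innovation 76.125 × 0.15 = 11.41875
  Presentation 89.5 × 0.13 = 11.635
  Difficulty 99 × 0.13 = 12.87
  Creativity 99 × 0.59 = 58.41
Sum = 94.33375
94.33375 ≥ 94 → A

A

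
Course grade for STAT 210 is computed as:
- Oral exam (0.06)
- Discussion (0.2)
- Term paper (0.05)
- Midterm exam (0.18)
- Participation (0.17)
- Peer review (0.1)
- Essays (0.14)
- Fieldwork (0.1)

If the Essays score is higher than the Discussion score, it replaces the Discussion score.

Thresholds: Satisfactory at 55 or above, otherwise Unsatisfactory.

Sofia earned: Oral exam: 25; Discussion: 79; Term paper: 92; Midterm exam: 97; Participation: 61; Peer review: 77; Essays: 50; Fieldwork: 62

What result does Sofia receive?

Satisfactory

Essays (50) ≤ Discussion (79), so Discussion stays at 79.
Weighted total:
  Oral exam 25 × 0.06 = 1.5
  Discussion 79 × 0.2 = 15.8
  Term paper 92 × 0.05 = 4.6
  Midterm exam 97 × 0.18 = 17.46
  Participation 61 × 0.17 = 10.37
  Peer review 77 × 0.1 = 7.7
  Essays 50 × 0.14 = 7
  Fieldwork 62 × 0.1 = 6.2
Sum = 70.63
70.63 ≥ 55 → Satisfactory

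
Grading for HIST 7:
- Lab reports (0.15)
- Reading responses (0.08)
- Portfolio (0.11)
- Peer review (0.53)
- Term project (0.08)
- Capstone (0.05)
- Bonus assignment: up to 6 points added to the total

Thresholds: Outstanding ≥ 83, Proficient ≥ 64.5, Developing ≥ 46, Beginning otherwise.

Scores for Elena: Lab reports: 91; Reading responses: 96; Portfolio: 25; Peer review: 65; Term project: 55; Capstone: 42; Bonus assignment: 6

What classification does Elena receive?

Weighted total:
  Lab reports 91 × 0.15 = 13.65
  Reading responses 96 × 0.08 = 7.68
  Portfolio 25 × 0.11 = 2.75
  Peer review 65 × 0.53 = 34.45
  Term project 55 × 0.08 = 4.4
  Capstone 42 × 0.05 = 2.1
Sum = 65.03
Bonus assignment: 65.03 + 6 = 71.03
71.03 is ≥ 64.5 and < 83 → Proficient

Proficient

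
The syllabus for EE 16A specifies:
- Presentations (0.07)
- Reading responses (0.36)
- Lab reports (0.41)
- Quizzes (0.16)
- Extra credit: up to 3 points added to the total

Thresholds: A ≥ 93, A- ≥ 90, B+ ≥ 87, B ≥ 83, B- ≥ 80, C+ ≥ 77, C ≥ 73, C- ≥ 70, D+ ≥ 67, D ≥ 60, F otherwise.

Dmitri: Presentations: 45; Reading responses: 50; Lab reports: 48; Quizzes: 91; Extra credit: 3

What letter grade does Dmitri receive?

F

Weighted total:
  Presentations 45 × 0.07 = 3.15
  Reading responses 50 × 0.36 = 18
  Lab reports 48 × 0.41 = 19.68
  Quizzes 91 × 0.16 = 14.56
Sum = 55.39
Extra credit: 55.39 + 3 = 58.39
58.39 < 60 → F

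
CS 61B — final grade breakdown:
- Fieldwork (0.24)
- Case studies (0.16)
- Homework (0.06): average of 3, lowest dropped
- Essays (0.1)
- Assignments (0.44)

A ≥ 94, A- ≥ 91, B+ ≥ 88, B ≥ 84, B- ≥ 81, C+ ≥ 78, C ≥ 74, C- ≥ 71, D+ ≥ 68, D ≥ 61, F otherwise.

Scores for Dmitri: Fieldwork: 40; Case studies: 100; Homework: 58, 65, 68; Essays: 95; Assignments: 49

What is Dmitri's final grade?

F

Homework: drop 58 → average of remaining 2 = 133/2 = 66.5
Weighted total:
  Fieldwork 40 × 0.24 = 9.6
  Case studies 100 × 0.16 = 16
  Homework 66.5 × 0.06 = 3.99
  Essays 95 × 0.1 = 9.5
  Assignments 49 × 0.44 = 21.56
Sum = 60.65
60.65 < 61 → F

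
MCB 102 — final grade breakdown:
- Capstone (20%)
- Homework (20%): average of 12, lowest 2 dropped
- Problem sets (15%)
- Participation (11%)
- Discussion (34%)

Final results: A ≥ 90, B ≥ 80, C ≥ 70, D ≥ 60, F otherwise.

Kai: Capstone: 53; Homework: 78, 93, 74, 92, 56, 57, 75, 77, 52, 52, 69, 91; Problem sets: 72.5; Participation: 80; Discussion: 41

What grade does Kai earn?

F

Homework: drop 52, 52 → average of remaining 10 = 762/10 = 76.2
Weighted total:
  Capstone 53 × 0.2 = 10.6
  Homework 76.2 × 0.2 = 15.24
  Problem sets 72.5 × 0.15 = 10.875
  Participation 80 × 0.11 = 8.8
  Discussion 41 × 0.34 = 13.94
Sum = 59.455
59.455 < 60 → F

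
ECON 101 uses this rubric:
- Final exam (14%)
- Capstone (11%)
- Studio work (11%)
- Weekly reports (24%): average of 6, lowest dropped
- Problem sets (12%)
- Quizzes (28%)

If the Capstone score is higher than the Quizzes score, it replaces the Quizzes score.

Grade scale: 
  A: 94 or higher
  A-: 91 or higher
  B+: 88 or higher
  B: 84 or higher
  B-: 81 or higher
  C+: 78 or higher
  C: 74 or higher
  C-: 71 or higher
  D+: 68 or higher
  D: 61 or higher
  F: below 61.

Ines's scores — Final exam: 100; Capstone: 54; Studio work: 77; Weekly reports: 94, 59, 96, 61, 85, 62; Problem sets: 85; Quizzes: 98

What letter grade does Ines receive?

B

Weekly reports: drop 59 → average of remaining 5 = 398/5 = 79.6
Capstone (54) ≤ Quizzes (98), so Quizzes stays at 98.
Weighted total:
  Final exam 100 × 0.14 = 14
  Capstone 54 × 0.11 = 5.94
  Studio work 77 × 0.11 = 8.47
  Weekly reports 79.6 × 0.24 = 19.104
  Problem sets 85 × 0.12 = 10.2
  Quizzes 98 × 0.28 = 27.44
Sum = 85.154
85.154 is ≥ 84 and < 88 → B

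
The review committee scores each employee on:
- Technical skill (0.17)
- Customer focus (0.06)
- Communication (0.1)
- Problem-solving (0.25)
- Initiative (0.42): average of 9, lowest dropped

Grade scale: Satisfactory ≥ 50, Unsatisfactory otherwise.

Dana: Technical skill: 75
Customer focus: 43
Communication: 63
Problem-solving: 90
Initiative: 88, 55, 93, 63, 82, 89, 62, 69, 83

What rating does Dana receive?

Satisfactory

Initiative: drop 55 → average of remaining 8 = 629/8 = 78.625
Weighted total:
  Technical skill 75 × 0.17 = 12.75
  Customer focus 43 × 0.06 = 2.58
  Communication 63 × 0.1 = 6.3
  Problem-solving 90 × 0.25 = 22.5
  Initiative 78.625 × 0.42 = 33.0225
Sum = 77.1525
77.1525 ≥ 50 → Satisfactory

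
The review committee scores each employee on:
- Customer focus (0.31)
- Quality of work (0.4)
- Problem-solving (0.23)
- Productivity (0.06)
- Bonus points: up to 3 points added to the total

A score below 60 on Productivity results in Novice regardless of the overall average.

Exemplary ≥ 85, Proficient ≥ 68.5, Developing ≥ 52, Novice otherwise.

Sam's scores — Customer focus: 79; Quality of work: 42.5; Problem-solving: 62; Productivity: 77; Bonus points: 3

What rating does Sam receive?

Productivity score 77 ≥ 60: minimum met.
Weighted total:
  Customer focus 79 × 0.31 = 24.49
  Quality of work 42.5 × 0.4 = 17
  Problem-solving 62 × 0.23 = 14.26
  Productivity 77 × 0.06 = 4.62
Sum = 60.37
Bonus points: 60.37 + 3 = 63.37
63.37 is ≥ 52 and < 68.5 → Developing

Developing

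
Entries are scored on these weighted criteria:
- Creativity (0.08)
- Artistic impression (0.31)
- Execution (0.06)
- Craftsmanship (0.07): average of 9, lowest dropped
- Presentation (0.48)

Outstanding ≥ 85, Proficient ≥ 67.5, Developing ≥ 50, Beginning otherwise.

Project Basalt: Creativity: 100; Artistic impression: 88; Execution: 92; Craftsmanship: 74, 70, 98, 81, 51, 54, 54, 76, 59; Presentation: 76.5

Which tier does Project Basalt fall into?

Craftsmanship: drop 51 → average of remaining 8 = 566/8 = 70.75
Weighted total:
  Creativity 100 × 0.08 = 8
  Artistic impression 88 × 0.31 = 27.28
  Execution 92 × 0.06 = 5.52
  Craftsmanship 70.75 × 0.07 = 4.9525
  Presentation 76.5 × 0.48 = 36.72
Sum = 82.4725
82.4725 is ≥ 67.5 and < 85 → Proficient

Proficient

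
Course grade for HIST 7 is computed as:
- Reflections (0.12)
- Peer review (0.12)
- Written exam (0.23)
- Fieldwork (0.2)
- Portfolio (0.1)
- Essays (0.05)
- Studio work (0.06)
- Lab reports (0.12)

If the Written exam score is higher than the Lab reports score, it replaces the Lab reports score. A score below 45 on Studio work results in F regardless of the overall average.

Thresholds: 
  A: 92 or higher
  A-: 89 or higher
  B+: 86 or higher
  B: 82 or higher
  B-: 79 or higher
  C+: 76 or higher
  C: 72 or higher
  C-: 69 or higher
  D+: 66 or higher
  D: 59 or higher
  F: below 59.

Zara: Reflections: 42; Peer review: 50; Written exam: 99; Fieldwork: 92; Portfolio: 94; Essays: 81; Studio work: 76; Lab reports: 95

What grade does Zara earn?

Written exam (99) > Lab reports (95), so Lab reports counts as 99.
Studio work score 76 ≥ 45: minimum met.
Weighted total:
  Reflections 42 × 0.12 = 5.04
  Peer review 50 × 0.12 = 6
  Written exam 99 × 0.23 = 22.77
  Fieldwork 92 × 0.2 = 18.4
  Portfolio 94 × 0.1 = 9.4
  Essays 81 × 0.05 = 4.05
  Studio work 76 × 0.06 = 4.56
  Lab reports 99 × 0.12 = 11.88
Sum = 82.1
82.1 is ≥ 82 and < 86 → B

B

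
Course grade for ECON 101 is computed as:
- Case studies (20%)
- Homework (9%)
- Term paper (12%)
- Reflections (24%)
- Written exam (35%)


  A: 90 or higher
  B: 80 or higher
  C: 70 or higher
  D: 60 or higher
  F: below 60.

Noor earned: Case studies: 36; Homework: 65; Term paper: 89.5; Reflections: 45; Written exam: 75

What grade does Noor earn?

D

Weighted total:
  Case studies 36 × 0.2 = 7.2
  Homework 65 × 0.09 = 5.85
  Term paper 89.5 × 0.12 = 10.74
  Reflections 45 × 0.24 = 10.8
  Written exam 75 × 0.35 = 26.25
Sum = 60.84
60.84 is ≥ 60 and < 70 → D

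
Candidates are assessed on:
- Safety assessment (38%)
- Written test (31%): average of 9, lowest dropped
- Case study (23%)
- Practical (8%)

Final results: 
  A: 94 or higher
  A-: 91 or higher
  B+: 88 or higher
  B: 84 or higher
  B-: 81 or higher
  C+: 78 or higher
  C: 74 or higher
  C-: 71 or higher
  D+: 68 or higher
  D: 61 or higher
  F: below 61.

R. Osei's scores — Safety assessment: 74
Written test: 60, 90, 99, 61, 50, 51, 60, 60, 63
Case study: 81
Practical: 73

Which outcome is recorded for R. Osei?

Written test: drop 50 → average of remaining 8 = 544/8 = 68
Weighted total:
  Safety assessment 74 × 0.38 = 28.12
  Written test 68 × 0.31 = 21.08
  Case study 81 × 0.23 = 18.63
  Practical 73 × 0.08 = 5.84
Sum = 73.67
73.67 is ≥ 71 and < 74 → C-

C-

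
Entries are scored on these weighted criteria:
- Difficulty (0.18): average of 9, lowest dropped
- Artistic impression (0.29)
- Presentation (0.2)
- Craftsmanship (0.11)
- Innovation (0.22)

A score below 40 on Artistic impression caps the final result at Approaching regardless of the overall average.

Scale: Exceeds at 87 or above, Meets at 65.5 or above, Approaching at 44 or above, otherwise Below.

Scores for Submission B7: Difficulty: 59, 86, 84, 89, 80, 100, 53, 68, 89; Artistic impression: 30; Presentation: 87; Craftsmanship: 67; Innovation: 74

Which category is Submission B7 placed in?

Approaching

Difficulty: drop 53 → average of remaining 8 = 655/8 = 81.875
Artistic impression score 30 < 40: minimum not met.
Weighted total:
  Difficulty 81.875 × 0.18 = 14.7375
  Artistic impression 30 × 0.29 = 8.7
  Presentation 87 × 0.2 = 17.4
  Craftsmanship 67 × 0.11 = 7.37
  Innovation 74 × 0.22 = 16.28
Sum = 64.4875
64.4875 would be Approaching; cap at Approaching applies → Approaching.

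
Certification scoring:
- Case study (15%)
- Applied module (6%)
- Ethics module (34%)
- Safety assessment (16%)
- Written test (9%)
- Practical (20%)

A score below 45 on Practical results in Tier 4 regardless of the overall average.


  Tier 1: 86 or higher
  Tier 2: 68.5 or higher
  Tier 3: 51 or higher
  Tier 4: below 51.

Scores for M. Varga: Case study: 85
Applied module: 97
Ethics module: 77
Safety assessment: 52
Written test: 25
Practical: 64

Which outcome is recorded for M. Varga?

Practical score 64 ≥ 45: minimum met.
Weighted total:
  Case study 85 × 0.15 = 12.75
  Applied module 97 × 0.06 = 5.82
  Ethics module 77 × 0.34 = 26.18
  Safety assessment 52 × 0.16 = 8.32
  Written test 25 × 0.09 = 2.25
  Practical 64 × 0.2 = 12.8
Sum = 68.12
68.12 is ≥ 51 and < 68.5 → Tier 3

Tier 3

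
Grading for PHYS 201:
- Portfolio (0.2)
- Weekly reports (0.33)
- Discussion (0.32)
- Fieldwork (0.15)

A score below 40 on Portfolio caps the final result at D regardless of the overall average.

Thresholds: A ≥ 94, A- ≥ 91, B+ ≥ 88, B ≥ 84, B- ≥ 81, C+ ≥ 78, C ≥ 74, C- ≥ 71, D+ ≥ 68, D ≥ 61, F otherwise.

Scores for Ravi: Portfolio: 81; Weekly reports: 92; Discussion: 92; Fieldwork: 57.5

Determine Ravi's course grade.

Portfolio score 81 ≥ 40: minimum met.
Weighted total:
  Portfolio 81 × 0.2 = 16.2
  Weekly reports 92 × 0.33 = 30.36
  Discussion 92 × 0.32 = 29.44
  Fieldwork 57.5 × 0.15 = 8.625
Sum = 84.625
84.625 is ≥ 84 and < 88 → B

B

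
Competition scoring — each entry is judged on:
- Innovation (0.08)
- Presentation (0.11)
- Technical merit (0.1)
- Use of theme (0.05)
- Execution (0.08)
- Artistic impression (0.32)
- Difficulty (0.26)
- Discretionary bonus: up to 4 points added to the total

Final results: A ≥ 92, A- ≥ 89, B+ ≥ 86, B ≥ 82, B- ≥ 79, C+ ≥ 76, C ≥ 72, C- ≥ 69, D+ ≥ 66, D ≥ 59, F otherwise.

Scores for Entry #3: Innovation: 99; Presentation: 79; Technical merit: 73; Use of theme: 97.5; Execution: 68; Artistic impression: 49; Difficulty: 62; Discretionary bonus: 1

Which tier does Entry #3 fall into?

D+

Weighted total:
  Innovation 99 × 0.08 = 7.92
  Presentation 79 × 0.11 = 8.69
  Technical merit 73 × 0.1 = 7.3
  Use of theme 97.5 × 0.05 = 4.875
  Execution 68 × 0.08 = 5.44
  Artistic impression 49 × 0.32 = 15.68
  Difficulty 62 × 0.26 = 16.12
Sum = 66.025
Discretionary bonus: 66.025 + 1 = 67.025
67.025 is ≥ 66 and < 69 → D+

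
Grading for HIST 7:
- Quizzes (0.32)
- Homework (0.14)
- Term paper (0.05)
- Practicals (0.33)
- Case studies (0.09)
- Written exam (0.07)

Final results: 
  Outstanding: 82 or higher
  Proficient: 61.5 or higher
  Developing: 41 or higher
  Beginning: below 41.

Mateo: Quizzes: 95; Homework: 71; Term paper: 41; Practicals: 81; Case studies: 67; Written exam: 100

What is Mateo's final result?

Outstanding

Weighted total:
  Quizzes 95 × 0.32 = 30.4
  Homework 71 × 0.14 = 9.94
  Term paper 41 × 0.05 = 2.05
  Practicals 81 × 0.33 = 26.73
  Case studies 67 × 0.09 = 6.03
  Written exam 100 × 0.07 = 7
Sum = 82.15
82.15 ≥ 82 → Outstanding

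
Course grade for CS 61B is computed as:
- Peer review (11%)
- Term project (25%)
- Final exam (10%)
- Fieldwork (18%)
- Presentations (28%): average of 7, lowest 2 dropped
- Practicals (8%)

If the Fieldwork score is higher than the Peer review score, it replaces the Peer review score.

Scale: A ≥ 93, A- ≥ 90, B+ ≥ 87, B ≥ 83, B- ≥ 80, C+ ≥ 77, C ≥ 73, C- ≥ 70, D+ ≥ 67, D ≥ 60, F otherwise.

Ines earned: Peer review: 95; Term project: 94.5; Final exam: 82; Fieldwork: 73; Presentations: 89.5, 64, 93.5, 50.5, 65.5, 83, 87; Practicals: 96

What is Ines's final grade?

Presentations: drop 50.5, 64 → average of remaining 5 = 418.5/5 = 83.7
Fieldwork (73) ≤ Peer review (95), so Peer review stays at 95.
Weighted total:
  Peer review 95 × 0.11 = 10.45
  Term project 94.5 × 0.25 = 23.625
  Final exam 82 × 0.1 = 8.2
  Fieldwork 73 × 0.18 = 13.14
  Presentations 83.7 × 0.28 = 23.436
  Practicals 96 × 0.08 = 7.68
Sum = 86.531
86.531 is ≥ 83 and < 87 → B

B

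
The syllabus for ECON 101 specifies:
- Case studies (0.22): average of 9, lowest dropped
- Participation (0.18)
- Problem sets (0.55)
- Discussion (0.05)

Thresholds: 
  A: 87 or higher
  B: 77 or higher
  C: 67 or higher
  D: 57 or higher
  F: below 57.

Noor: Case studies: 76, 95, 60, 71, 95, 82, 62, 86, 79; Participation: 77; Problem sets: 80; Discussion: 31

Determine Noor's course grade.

B

Case studies: drop 60 → average of remaining 8 = 646/8 = 80.75
Weighted total:
  Case studies 80.75 × 0.22 = 17.765
  Participation 77 × 0.18 = 13.86
  Problem sets 80 × 0.55 = 44
  Discussion 31 × 0.05 = 1.55
Sum = 77.175
77.175 is ≥ 77 and < 87 → B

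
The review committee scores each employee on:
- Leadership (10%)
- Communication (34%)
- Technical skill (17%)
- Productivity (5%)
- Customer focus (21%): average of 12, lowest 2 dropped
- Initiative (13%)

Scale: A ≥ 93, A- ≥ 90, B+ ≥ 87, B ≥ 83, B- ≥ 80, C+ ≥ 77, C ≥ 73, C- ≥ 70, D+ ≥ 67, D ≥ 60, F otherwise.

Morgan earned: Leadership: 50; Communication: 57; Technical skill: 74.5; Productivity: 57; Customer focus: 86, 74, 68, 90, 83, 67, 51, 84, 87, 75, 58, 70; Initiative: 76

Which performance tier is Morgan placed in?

D

Customer focus: drop 51, 58 → average of remaining 10 = 784/10 = 78.4
Weighted total:
  Leadership 50 × 0.1 = 5
  Communication 57 × 0.34 = 19.38
  Technical skill 74.5 × 0.17 = 12.665
  Productivity 57 × 0.05 = 2.85
  Customer focus 78.4 × 0.21 = 16.464
  Initiative 76 × 0.13 = 9.88
Sum = 66.239
66.239 is ≥ 60 and < 67 → D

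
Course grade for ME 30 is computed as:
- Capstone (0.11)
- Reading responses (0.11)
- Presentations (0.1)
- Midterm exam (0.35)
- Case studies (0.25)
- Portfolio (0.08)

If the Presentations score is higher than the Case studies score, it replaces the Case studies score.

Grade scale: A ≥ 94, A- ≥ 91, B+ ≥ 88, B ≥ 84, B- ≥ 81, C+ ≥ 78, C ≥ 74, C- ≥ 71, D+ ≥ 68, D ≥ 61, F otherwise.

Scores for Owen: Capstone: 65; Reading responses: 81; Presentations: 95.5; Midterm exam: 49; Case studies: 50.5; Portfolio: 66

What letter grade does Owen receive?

Presentations (95.5) > Case studies (50.5), so Case studies counts as 95.5.
Weighted total:
  Capstone 65 × 0.11 = 7.15
  Reading responses 81 × 0.11 = 8.91
  Presentations 95.5 × 0.1 = 9.55
  Midterm exam 49 × 0.35 = 17.15
  Case studies 95.5 × 0.25 = 23.875
  Portfolio 66 × 0.08 = 5.28
Sum = 71.915
71.915 is ≥ 71 and < 74 → C-

C-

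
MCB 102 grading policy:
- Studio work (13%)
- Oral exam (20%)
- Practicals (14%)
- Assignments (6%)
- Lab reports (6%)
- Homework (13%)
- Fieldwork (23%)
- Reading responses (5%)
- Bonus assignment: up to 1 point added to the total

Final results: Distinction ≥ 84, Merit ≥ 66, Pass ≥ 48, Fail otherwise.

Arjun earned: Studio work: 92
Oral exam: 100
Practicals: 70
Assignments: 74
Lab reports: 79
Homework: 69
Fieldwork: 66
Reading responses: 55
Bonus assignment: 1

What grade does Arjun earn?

Merit

Weighted total:
  Studio work 92 × 0.13 = 11.96
  Oral exam 100 × 0.2 = 20
  Practicals 70 × 0.14 = 9.8
  Assignments 74 × 0.06 = 4.44
  Lab reports 79 × 0.06 = 4.74
  Homework 69 × 0.13 = 8.97
  Fieldwork 66 × 0.23 = 15.18
  Reading responses 55 × 0.05 = 2.75
Sum = 77.84
Bonus assignment: 77.84 + 1 = 78.84
78.84 is ≥ 66 and < 84 → Merit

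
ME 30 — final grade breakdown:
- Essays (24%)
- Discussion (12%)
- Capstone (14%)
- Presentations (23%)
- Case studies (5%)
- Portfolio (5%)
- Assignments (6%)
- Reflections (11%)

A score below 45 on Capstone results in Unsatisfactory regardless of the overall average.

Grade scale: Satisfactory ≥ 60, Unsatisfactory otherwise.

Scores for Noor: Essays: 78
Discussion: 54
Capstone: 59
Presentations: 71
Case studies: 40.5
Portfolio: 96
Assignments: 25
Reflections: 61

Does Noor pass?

Capstone score 59 ≥ 45: minimum met.
Weighted total:
  Essays 78 × 0.24 = 18.72
  Discussion 54 × 0.12 = 6.48
  Capstone 59 × 0.14 = 8.26
  Presentations 71 × 0.23 = 16.33
  Case studies 40.5 × 0.05 = 2.025
  Portfolio 96 × 0.05 = 4.8
  Assignments 25 × 0.06 = 1.5
  Reflections 61 × 0.11 = 6.71
Sum = 64.825
64.825 ≥ 60 → Satisfactory

Satisfactory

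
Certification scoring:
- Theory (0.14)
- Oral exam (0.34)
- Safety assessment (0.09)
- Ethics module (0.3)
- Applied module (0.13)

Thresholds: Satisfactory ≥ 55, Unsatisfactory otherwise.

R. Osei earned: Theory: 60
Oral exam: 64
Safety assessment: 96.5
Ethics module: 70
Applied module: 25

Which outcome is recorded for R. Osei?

Weighted total:
  Theory 60 × 0.14 = 8.4
  Oral exam 64 × 0.34 = 21.76
  Safety assessment 96.5 × 0.09 = 8.685
  Ethics module 70 × 0.3 = 21
  Applied module 25 × 0.13 = 3.25
Sum = 63.095
63.095 ≥ 55 → Satisfactory

Satisfactory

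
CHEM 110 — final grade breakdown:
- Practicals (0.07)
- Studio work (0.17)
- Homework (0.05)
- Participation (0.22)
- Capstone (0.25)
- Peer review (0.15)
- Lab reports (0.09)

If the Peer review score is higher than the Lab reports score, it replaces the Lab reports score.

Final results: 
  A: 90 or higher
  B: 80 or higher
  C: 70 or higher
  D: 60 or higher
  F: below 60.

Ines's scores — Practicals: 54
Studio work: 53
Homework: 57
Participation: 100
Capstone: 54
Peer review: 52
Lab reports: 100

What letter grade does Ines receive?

D

Peer review (52) ≤ Lab reports (100), so Lab reports stays at 100.
Weighted total:
  Practicals 54 × 0.07 = 3.78
  Studio work 53 × 0.17 = 9.01
  Homework 57 × 0.05 = 2.85
  Participation 100 × 0.22 = 22
  Capstone 54 × 0.25 = 13.5
  Peer review 52 × 0.15 = 7.8
  Lab reports 100 × 0.09 = 9
Sum = 67.94
67.94 is ≥ 60 and < 70 → D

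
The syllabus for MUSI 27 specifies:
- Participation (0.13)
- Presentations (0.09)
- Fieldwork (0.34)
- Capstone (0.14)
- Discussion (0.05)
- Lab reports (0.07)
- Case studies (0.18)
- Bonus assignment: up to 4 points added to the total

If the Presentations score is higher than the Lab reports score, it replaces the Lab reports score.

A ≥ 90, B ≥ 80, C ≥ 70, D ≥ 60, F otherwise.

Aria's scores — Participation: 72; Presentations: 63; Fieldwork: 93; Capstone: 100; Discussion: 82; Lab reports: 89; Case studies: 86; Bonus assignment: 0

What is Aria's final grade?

B

Presentations (63) ≤ Lab reports (89), so Lab reports stays at 89.
Weighted total:
  Participation 72 × 0.13 = 9.36
  Presentations 63 × 0.09 = 5.67
  Fieldwork 93 × 0.34 = 31.62
  Capstone 100 × 0.14 = 14
  Discussion 82 × 0.05 = 4.1
  Lab reports 89 × 0.07 = 6.23
  Case studies 86 × 0.18 = 15.48
Sum = 86.46
Bonus assignment: 86.46 + 0 = 86.46
86.46 is ≥ 80 and < 90 → B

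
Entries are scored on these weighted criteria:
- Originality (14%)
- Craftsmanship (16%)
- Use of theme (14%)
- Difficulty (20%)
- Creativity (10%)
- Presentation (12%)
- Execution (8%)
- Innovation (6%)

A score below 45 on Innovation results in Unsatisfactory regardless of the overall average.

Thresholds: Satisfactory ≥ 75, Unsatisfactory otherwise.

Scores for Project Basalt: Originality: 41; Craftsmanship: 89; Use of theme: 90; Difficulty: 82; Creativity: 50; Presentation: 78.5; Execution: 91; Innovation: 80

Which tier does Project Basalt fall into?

Innovation score 80 ≥ 45: minimum met.
Weighted total:
  Originality 41 × 0.14 = 5.74
  Craftsmanship 89 × 0.16 = 14.24
  Use of theme 90 × 0.14 = 12.6
  Difficulty 82 × 0.2 = 16.4
  Creativity 50 × 0.1 = 5
  Presentation 78.5 × 0.12 = 9.42
  Execution 91 × 0.08 = 7.28
  Innovation 80 × 0.06 = 4.8
Sum = 75.48
75.48 ≥ 75 → Satisfactory

Satisfactory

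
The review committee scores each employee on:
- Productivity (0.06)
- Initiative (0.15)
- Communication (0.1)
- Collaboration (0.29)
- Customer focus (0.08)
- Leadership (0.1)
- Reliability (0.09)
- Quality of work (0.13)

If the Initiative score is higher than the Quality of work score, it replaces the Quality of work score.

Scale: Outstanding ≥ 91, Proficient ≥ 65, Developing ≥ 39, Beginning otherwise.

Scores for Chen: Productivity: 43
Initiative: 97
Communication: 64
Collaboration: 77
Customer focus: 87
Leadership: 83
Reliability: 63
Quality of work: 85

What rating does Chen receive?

Proficient

Initiative (97) > Quality of work (85), so Quality of work counts as 97.
Weighted total:
  Productivity 43 × 0.06 = 2.58
  Initiative 97 × 0.15 = 14.55
  Communication 64 × 0.1 = 6.4
  Collaboration 77 × 0.29 = 22.33
  Customer focus 87 × 0.08 = 6.96
  Leadership 83 × 0.1 = 8.3
  Reliability 63 × 0.09 = 5.67
  Quality of work 97 × 0.13 = 12.61
Sum = 79.4
79.4 is ≥ 65 and < 91 → Proficient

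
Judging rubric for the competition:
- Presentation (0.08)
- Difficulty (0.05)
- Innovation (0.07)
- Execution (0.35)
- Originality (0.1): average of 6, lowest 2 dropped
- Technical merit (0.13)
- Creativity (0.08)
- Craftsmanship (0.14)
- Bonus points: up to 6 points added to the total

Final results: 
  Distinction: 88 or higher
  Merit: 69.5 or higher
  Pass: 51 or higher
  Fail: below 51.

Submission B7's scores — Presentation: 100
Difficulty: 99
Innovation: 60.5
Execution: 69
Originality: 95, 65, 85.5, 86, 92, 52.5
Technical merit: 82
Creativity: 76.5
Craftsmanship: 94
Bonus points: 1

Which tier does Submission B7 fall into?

Originality: drop 52.5, 65 → average of remaining 4 = 358.5/4 = 89.625
Weighted total:
  Presentation 100 × 0.08 = 8
  Difficulty 99 × 0.05 = 4.95
  Innovation 60.5 × 0.07 = 4.235
  Execution 69 × 0.35 = 24.15
  Originality 89.625 × 0.1 = 8.9625
  Technical merit 82 × 0.13 = 10.66
  Creativity 76.5 × 0.08 = 6.12
  Craftsmanship 94 × 0.14 = 13.16
Sum = 80.2375
Bonus points: 80.2375 + 1 = 81.2375
81.2375 is ≥ 69.5 and < 88 → Merit

Merit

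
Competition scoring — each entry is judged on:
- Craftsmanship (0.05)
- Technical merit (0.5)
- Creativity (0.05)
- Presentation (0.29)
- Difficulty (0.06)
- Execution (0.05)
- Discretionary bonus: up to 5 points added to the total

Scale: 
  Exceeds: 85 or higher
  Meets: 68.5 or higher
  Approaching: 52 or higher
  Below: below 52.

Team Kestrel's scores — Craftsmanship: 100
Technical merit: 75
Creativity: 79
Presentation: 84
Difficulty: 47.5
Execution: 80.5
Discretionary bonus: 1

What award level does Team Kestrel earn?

Weighted total:
  Craftsmanship 100 × 0.05 = 5
  Technical merit 75 × 0.5 = 37.5
  Creativity 79 × 0.05 = 3.95
  Presentation 84 × 0.29 = 24.36
  Difficulty 47.5 × 0.06 = 2.85
  Execution 80.5 × 0.05 = 4.025
Sum = 77.685
Discretionary bonus: 77.685 + 1 = 78.685
78.685 is ≥ 68.5 and < 85 → Meets

Meets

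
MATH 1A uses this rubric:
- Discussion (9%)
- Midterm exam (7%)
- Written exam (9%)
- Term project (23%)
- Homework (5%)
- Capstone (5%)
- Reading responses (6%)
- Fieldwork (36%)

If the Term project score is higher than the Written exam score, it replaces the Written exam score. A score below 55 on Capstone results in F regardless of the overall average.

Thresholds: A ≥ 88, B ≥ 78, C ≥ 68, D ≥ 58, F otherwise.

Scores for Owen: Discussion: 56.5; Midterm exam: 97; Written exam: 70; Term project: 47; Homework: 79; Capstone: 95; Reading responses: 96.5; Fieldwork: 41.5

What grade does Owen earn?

D

Term project (47) ≤ Written exam (70), so Written exam stays at 70.
Capstone score 95 ≥ 55: minimum met.
Weighted total:
  Discussion 56.5 × 0.09 = 5.085
  Midterm exam 97 × 0.07 = 6.79
  Written exam 70 × 0.09 = 6.3
  Term project 47 × 0.23 = 10.81
  Homework 79 × 0.05 = 3.95
  Capstone 95 × 0.05 = 4.75
  Reading responses 96.5 × 0.06 = 5.79
  Fieldwork 41.5 × 0.36 = 14.94
Sum = 58.415
58.415 is ≥ 58 and < 68 → D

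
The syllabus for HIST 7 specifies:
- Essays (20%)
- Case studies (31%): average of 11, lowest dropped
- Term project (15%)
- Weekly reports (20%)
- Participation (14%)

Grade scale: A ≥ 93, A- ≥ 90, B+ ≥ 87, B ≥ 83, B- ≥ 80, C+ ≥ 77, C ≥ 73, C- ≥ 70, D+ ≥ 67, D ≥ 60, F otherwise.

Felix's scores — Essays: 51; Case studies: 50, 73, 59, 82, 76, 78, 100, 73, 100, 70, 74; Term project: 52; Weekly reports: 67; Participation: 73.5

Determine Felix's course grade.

Case studies: drop 50 → average of remaining 10 = 785/10 = 78.5
Weighted total:
  Essays 51 × 0.2 = 10.2
  Case studies 78.5 × 0.31 = 24.335
  Term project 52 × 0.15 = 7.8
  Weekly reports 67 × 0.2 = 13.4
  Participation 73.5 × 0.14 = 10.29
Sum = 66.025
66.025 is ≥ 60 and < 67 → D

D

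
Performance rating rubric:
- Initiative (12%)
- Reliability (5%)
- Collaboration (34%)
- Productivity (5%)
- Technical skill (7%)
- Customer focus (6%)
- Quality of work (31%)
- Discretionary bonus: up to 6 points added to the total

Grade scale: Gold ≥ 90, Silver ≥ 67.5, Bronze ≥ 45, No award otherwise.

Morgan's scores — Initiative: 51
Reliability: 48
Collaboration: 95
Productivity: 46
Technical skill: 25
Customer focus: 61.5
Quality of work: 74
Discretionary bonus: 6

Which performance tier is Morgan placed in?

Weighted total:
  Initiative 51 × 0.12 = 6.12
  Reliability 48 × 0.05 = 2.4
  Collaboration 95 × 0.34 = 32.3
  Productivity 46 × 0.05 = 2.3
  Technical skill 25 × 0.07 = 1.75
  Customer focus 61.5 × 0.06 = 3.69
  Quality of work 74 × 0.31 = 22.94
Sum = 71.5
Discretionary bonus: 71.5 + 6 = 77.5
77.5 is ≥ 67.5 and < 90 → Silver

Silver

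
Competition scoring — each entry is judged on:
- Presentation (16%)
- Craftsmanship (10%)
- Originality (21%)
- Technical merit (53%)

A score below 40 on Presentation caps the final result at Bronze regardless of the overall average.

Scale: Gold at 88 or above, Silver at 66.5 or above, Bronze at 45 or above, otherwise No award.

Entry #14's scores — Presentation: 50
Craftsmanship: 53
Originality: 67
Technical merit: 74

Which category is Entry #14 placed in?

Presentation score 50 ≥ 40: minimum met.
Weighted total:
  Presentation 50 × 0.16 = 8
  Craftsmanship 53 × 0.1 = 5.3
  Originality 67 × 0.21 = 14.07
  Technical merit 74 × 0.53 = 39.22
Sum = 66.59
66.59 is ≥ 66.5 and < 88 → Silver

Silver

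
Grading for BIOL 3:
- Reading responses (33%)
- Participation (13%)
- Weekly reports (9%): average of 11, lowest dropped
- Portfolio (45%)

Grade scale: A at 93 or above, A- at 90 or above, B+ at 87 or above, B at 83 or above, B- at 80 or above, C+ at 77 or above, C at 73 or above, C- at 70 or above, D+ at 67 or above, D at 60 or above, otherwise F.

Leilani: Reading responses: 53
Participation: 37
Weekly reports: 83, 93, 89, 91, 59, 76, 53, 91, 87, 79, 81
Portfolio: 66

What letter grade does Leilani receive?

Weekly reports: drop 53 → average of remaining 10 = 829/10 = 82.9
Weighted total:
  Reading responses 53 × 0.33 = 17.49
  Participation 37 × 0.13 = 4.81
  Weekly reports 82.9 × 0.09 = 7.461
  Portfolio 66 × 0.45 = 29.7
Sum = 59.461
59.461 < 60 → F

F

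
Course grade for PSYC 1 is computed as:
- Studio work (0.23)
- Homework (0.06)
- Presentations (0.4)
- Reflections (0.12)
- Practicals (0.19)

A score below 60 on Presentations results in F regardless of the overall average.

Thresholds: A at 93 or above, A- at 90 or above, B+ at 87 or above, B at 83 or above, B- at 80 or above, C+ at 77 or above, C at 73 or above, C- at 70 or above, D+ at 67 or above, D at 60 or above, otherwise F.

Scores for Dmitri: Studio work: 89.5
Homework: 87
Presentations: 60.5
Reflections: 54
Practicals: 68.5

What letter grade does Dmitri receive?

D+

Presentations score 60.5 ≥ 60: minimum met.
Weighted total:
  Studio work 89.5 × 0.23 = 20.585
  Homework 87 × 0.06 = 5.22
  Presentations 60.5 × 0.4 = 24.2
  Reflections 54 × 0.12 = 6.48
  Practicals 68.5 × 0.19 = 13.015
Sum = 69.5
69.5 is ≥ 67 and < 70 → D+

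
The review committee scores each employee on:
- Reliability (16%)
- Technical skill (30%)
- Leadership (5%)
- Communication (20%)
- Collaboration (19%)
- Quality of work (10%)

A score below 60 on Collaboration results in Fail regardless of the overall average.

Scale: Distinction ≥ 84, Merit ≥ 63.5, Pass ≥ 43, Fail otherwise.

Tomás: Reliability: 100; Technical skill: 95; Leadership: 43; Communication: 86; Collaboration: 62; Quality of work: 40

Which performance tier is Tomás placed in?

Collaboration score 62 ≥ 60: minimum met.
Weighted total:
  Reliability 100 × 0.16 = 16
  Technical skill 95 × 0.3 = 28.5
  Leadership 43 × 0.05 = 2.15
  Communication 86 × 0.2 = 17.2
  Collaboration 62 × 0.19 = 11.78
  Quality of work 40 × 0.1 = 4
Sum = 79.63
79.63 is ≥ 63.5 and < 84 → Merit

Merit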